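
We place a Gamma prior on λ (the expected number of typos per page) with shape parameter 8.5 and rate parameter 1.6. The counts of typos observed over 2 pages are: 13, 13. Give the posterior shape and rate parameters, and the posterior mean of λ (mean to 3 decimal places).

Posterior: Gamma(shape=34.5, rate=3.6); mean ≈ 9.583

The Poisson likelihood adds the total count to the shape and the number of exposure periods to the rate. Here ∑xᵢ = 26 and n = 2, so shape 8.5→34.5 and rate 1.6→3.6.
E[λ | data] = 34.5/3.6 = 9.583.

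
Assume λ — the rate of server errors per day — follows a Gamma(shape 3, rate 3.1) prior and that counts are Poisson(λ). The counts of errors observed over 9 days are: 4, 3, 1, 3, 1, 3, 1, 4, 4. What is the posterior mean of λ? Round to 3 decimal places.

The Poisson likelihood adds the total count to the shape and the number of exposure periods to the rate. Here ∑xᵢ = 24 and n = 9, so shape 3→27 and rate 3.1→12.1.
E[λ | data] = 27/12.1 = 2.231.

Posterior mean ≈ 2.231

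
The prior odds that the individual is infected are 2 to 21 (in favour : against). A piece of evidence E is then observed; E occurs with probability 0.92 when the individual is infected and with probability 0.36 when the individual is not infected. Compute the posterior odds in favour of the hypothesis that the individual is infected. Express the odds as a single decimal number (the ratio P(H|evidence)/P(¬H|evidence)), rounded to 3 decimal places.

Posterior odds ≈ 0.243

Prior odds = 2/21 = 0.095238.
Likelihood ratio for E = 0.92/0.36 = 2.5556.
Posterior odds = prior odds × LR = 0.24339.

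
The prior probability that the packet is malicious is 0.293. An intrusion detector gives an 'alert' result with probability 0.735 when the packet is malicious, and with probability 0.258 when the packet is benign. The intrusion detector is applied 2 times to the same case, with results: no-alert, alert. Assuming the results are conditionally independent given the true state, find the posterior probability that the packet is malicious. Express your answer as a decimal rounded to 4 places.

Let H be the event that the packet is malicious; start with P(H) = 0.293. P('alert'|H) = 0.735, P('alert'|¬H) = 0.258.
Update on result 1 ('no-alert'): P(H) ← 0.265·0.2930 / (0.265·0.2930 + 0.742·0.7070) = 0.077645/0.60224 = 0.1289.
Update on result 2 ('alert'): P(H) ← 0.735·0.1289 / (0.735·0.1289 + 0.258·0.8711) = 0.094762/0.31950 = 0.2966.

Posterior P(H) ≈ 0.2966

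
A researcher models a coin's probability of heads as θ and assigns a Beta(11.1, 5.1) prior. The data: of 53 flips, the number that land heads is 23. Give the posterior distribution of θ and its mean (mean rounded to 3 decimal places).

Posterior: Beta(34.1, 35.1); mean ≈ 0.493

Observing 23 successes and 30 failures updates Beta(11.1, 5.1) by adding the success and failure counts to the two shape parameters: α = 11.1+23 = 34.1, β = 5.1+30 = 35.1.
Posterior mean = α/(α+β) = 34.1/69.2 = 0.493.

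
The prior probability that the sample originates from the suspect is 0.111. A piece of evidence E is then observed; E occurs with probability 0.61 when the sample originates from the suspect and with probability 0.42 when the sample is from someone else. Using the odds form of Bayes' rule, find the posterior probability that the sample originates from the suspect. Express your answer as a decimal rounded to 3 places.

Posterior probability ≈ 0.154

Prior odds = 0.111/(1−0.111) = 0.12486. In log-odds, ln(0.12486) = -2.0806.
Add log likelihood ratio: ln(1.4524) = 0.37320.
Posterior log-odds = -1.7074, so posterior odds = exp(-1.7074) = 0.18134. Converting, P(H|E) = 0.18134/1.1813 = 0.154.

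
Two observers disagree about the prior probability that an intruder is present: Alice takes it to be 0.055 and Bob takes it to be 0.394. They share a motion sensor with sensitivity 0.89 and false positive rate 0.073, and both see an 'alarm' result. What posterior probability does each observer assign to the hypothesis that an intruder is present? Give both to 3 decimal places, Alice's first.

Alice: 0.415; Bob: 0.888

P('+'|H) = 0.89, P('+'|¬H) = 0.073.
Alice: numerator 0.89·0.055 = 0.048950; evidence = 0.048950+0.073·0.945 = 0.11793; posterior = 0.415.
Bob: numerator 0.89·0.394 = 0.35066; evidence = 0.35066+0.073·0.606 = 0.39490; posterior = 0.888.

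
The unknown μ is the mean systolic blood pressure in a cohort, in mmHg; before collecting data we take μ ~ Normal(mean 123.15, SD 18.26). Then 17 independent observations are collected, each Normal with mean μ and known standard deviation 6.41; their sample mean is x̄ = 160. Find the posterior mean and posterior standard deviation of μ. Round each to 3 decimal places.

Prior precision 1/τ₀² = 1/18.26² = 0.00299915; data precision n/σ² = 17/6.41² = 0.413745.
Posterior precision = 0.00299915 + 0.413745 = 0.416744, giving posterior SD = 1/√0.416744 = 1.549.
Posterior mean = (0.00299915·123.15 + 0.413745·160) / 0.416744 = 159.735.

Posterior mean ≈ 159.735; posterior SD ≈ 1.549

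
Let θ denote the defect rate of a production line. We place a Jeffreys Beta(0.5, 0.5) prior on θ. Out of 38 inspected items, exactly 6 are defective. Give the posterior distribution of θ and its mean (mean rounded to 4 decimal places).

Observing 6 successes and 32 failures updates Beta(0.5, 0.5) by adding the success and failure counts to the two shape parameters: α = 0.5+6 = 6.5, β = 0.5+32 = 32.5.
Posterior mean = α/(α+β) = 6.5/39 = 0.1667.

Posterior: Beta(6.5, 32.5); mean ≈ 0.1667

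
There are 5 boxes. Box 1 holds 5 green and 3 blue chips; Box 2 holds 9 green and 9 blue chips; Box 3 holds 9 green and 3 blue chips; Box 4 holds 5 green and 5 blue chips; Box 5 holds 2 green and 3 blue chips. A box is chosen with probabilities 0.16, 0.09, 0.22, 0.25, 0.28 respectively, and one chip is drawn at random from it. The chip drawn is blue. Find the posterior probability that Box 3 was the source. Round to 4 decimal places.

Tabulate prior·likelihood by source: [1] prior 0.16, lik 0.375, product 0.06000; [2] prior 0.09, lik 0.5, product 0.04500; [3] prior 0.22, lik 0.25, product 0.05500; [4] prior 0.25, lik 0.5, product 0.1250; [5] prior 0.28, lik 0.6, product 0.1680.
Normalizing constant = 0.45300; the posterior for Box 3 is its product over the sum, 0.05500/0.45300 = 0.1214.

Posterior probability ≈ 0.1214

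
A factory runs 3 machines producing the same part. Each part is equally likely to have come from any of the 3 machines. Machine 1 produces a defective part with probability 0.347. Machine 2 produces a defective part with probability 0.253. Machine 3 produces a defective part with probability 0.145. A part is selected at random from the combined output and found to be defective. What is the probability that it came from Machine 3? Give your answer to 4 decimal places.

Tabulate prior·likelihood by source: [1] prior 0.333333, lik 0.347, product 0.1157; [2] prior 0.333333, lik 0.253, product 0.08433; [3] prior 0.333333, lik 0.145, product 0.04833.
Normalizing constant = 0.24833; the posterior for Machine 3 is its product over the sum, 0.04833/0.24833 = 0.1946.

Posterior probability ≈ 0.1946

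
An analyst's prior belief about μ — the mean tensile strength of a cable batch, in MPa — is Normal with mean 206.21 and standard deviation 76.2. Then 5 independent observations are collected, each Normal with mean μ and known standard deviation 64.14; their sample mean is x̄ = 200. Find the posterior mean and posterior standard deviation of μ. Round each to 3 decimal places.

Posterior mean ≈ 200.771; posterior SD ≈ 26.845

Prior precision 1/τ₀² = 1/76.2² = 0.00017222; data precision n/σ² = 5/64.14² = 0.00121538.
Posterior precision = 0.00017222 + 0.00121538 = 0.00138760, giving posterior SD = 1/√0.00138760 = 26.845.
Posterior mean = (0.00017222·206.21 + 0.00121538·200) / 0.00138760 = 200.771.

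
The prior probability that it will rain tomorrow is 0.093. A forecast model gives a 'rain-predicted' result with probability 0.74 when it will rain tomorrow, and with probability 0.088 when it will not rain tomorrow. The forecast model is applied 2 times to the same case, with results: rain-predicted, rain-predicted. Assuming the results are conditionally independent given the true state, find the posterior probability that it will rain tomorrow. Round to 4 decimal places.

Posterior P(H) ≈ 0.8788

With H the event that it will rain tomorrow, the joint likelihood of the observed sequence is P(data|H) = 0.74·0.74 = 0.54760 and P(data|¬H) = 0.088·0.088 = 0.0077440.
Bayes: P(H|data) = 0.093·0.54760 / (0.093·0.54760 + 0.907·0.0077440) = 0.050927/0.057951 = 0.8788.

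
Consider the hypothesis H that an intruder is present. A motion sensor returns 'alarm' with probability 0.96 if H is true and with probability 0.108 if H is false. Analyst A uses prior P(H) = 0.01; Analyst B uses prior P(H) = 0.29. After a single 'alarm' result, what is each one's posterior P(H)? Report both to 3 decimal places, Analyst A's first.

The likelihood ratio for an 'alarm' result is 0.96/0.108 = 8.8889.
Analyst A: prior odds 0.01/0.99 = 0.010101; posterior odds 0.089787; posterior probability 0.082.
Analyst B: prior odds 0.29/0.71 = 0.40845; posterior odds 3.6307; posterior probability 0.784.

Analyst A: 0.082; Analyst B: 0.784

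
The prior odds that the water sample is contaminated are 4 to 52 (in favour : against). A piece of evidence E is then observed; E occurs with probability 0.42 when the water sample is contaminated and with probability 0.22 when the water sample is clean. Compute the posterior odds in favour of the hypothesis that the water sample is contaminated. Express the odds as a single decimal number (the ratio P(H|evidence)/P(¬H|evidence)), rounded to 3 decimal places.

Posterior odds ≈ 0.147

Prior odds = 4/52 = 0.076923.
Likelihood ratio for E = 0.42/0.22 = 1.9091.
Posterior odds = prior odds × LR = 0.14685.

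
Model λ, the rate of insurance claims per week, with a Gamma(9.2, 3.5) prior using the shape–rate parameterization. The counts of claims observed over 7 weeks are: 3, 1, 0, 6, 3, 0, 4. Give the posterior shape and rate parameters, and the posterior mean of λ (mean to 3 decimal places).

Total count ∑xᵢ = 17 over n = 7 weeks.
Gamma is conjugate to the Poisson likelihood: posterior is Gamma(shape = 9.2+17 = 26.2, rate = 3.5+7 = 10.5).
Posterior mean = shape/rate = 26.2/10.5 = 2.495.

Posterior: Gamma(shape=26.2, rate=10.5); mean ≈ 2.495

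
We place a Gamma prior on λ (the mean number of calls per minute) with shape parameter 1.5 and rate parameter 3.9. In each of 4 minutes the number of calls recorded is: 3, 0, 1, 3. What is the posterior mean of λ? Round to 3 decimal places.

Posterior mean ≈ 1.076

The Poisson likelihood adds the total count to the shape and the number of exposure periods to the rate. Here ∑xᵢ = 7 and n = 4, so shape 1.5→8.5 and rate 3.9→7.9.
Posterior mean = shape/rate = 8.5/7.9 = 1.076.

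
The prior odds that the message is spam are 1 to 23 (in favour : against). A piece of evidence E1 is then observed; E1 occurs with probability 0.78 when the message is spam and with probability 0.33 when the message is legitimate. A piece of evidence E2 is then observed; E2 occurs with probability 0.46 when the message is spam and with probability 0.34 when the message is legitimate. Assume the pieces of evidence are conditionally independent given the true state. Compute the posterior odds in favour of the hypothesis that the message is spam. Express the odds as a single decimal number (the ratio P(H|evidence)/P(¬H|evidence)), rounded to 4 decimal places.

Prior odds = 1/23 = 0.043478. In log-odds, ln(0.043478) = -3.1355.
Add log likelihood ratios: ln(2.3636) + ln(1.3529) = 1.1625.
Posterior log-odds = -1.9730, so posterior odds = exp(-1.9730) = 0.13904.

Posterior odds ≈ 0.1390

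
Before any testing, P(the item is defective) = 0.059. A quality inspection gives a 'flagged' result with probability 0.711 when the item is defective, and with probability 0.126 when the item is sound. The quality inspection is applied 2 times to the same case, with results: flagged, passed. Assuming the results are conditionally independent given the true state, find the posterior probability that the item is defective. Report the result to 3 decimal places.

Posterior P(H) ≈ 0.105

With H the event that the item is defective, the joint likelihood of the observed sequence is P(data|H) = 0.711·0.289 = 0.20548 and P(data|¬H) = 0.126·0.874 = 0.11012.
Bayes: P(H|data) = 0.059·0.20548 / (0.059·0.20548 + 0.941·0.11012) = 0.012123/0.11575 = 0.1047.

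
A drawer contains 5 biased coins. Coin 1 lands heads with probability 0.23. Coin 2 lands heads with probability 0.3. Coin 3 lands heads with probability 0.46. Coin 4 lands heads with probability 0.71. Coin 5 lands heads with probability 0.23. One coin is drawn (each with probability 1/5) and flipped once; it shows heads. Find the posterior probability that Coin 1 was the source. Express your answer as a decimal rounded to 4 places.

Posterior probability ≈ 0.1192

Tabulate prior·likelihood by source: [1] prior 0.2, lik 0.23, product 0.04600; [2] prior 0.2, lik 0.3, product 0.06000; [3] prior 0.2, lik 0.46, product 0.09200; [4] prior 0.2, lik 0.71, product 0.1420; [5] prior 0.2, lik 0.23, product 0.04600.
Normalizing constant = 0.38600; the posterior for Coin 1 is its product over the sum, 0.04600/0.38600 = 0.1192.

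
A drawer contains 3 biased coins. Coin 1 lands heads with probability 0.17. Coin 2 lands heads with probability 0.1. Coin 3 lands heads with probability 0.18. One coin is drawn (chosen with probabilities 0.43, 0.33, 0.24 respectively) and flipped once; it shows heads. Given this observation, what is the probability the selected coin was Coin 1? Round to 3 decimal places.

Posterior probability ≈ 0.490

P(heads|C1) = 0.17; P(heads|C2) = 0.1; P(heads|C3) = 0.18.
Prior × likelihood for each source: 0.43·0.17=0.07310, 0.33·0.1=0.03300, 0.24·0.18=0.04320. Summing gives P(heads) = 0.14930.
P(Coin 1 | heads) = 0.07310 / 0.14930 = 0.490.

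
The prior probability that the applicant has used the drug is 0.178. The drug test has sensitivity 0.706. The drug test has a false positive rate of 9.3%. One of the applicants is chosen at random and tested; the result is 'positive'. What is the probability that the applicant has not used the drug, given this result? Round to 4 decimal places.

P(¬H | E) ≈ 0.3782

Let H be the event that the applicant has used the drug. P(H) = 0.178, so P(¬H) = 0.822. With E the 'positive' result, P(E|H) = 0.706 and P(E|¬H) = 0.093.
P(E) = 0.706·0.178 + 0.093·0.822 = 0.12567 + 0.076446 = 0.20211.
By Bayes' theorem, P(H|E) = 0.12567 / 0.20211 = 0.6218. Hence P(¬H|E) = 1 − 0.6218 = 0.3782.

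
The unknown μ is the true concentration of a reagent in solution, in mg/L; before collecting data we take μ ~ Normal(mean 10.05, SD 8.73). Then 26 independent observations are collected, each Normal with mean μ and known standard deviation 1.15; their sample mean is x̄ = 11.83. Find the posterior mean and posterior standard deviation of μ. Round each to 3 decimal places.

Posterior mean ≈ 11.829; posterior SD ≈ 0.225

Prior precision 1/τ₀² = 1/8.73² = 0.0131211; data precision n/σ² = 26/1.15² = 19.6597.
Posterior precision = 0.0131211 + 19.6597 = 19.6729, giving posterior SD = 1/√19.6729 = 0.225.
Posterior mean = (0.0131211·10.05 + 19.6597·11.83) / 19.6729 = 11.829.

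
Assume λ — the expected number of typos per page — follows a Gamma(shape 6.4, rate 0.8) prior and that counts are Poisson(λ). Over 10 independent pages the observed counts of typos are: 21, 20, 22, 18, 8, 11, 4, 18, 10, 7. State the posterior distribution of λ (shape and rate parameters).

Posterior: Gamma(shape=145.4, rate=10.8)

The Poisson likelihood adds the total count to the shape and the number of exposure periods to the rate. Here ∑xᵢ = 139 and n = 10, so shape 6.4→145.4 and rate 0.8→10.8.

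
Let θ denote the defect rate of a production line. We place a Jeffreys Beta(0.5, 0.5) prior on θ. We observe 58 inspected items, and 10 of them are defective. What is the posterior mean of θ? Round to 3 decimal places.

The binomial likelihood is conjugate to the Beta prior: with 10 successes and 48 failures, the posterior is Beta(0.5+10, 0.5+48) = Beta(10.5, 48.5).
Posterior mean = α/(α+β) = 10.5/59 = 0.178.

Posterior mean ≈ 0.178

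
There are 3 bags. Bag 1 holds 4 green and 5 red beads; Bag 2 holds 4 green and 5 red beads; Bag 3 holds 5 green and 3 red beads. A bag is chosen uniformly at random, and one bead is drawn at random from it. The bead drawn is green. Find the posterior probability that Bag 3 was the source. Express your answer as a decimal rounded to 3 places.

Tabulate prior·likelihood by source: [1] prior 0.333333, lik 0.4444, product 0.1481; [2] prior 0.333333, lik 0.4444, product 0.1481; [3] prior 0.333333, lik 0.625, product 0.2083.
Normalizing constant = 0.50463; the posterior for Bag 3 is its product over the sum, 0.2083/0.50463 = 0.413.

Posterior probability ≈ 0.413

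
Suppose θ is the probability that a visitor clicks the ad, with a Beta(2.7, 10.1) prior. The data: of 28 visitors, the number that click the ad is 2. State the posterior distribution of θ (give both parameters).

Observing 2 successes and 26 failures updates Beta(2.7, 10.1) by adding the success and failure counts to the two shape parameters: α = 2.7+2 = 4.7, β = 10.1+26 = 36.1.

Posterior: Beta(4.7, 36.1)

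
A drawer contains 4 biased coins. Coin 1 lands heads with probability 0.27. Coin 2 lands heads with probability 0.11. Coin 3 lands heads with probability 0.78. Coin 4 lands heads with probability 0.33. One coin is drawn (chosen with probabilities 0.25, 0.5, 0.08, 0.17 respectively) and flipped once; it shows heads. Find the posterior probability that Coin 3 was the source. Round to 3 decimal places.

P(heads|C1) = 0.27; P(heads|C2) = 0.11; P(heads|C3) = 0.78; P(heads|C4) = 0.33.
Prior × likelihood for each source: 0.25·0.27=0.06750, 0.5·0.11=0.05500, 0.08·0.78=0.06240, 0.17·0.33=0.05610. Summing gives P(heads) = 0.24100.
P(Coin 3 | heads) = 0.06240 / 0.24100 = 0.259.

Posterior probability ≈ 0.259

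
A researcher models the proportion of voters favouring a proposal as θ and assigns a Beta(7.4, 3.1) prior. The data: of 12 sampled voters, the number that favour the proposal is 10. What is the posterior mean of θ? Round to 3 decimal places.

The binomial likelihood is conjugate to the Beta prior: with 10 successes and 2 failures, the posterior is Beta(7.4+10, 3.1+2) = Beta(17.4, 5.1).
E[θ | data] = 17.4/(17.4+5.1) = 0.773.

Posterior mean ≈ 0.773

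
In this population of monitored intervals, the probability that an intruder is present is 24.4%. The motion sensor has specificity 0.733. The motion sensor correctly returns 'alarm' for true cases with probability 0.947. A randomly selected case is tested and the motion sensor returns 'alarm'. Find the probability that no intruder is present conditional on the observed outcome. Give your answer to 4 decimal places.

Write H for 'an intruder is present'. Prior odds H:¬H = 0.244/0.756 = 0.32275. For the 'alarm' outcome, the likelihood ratio is 0.947/0.267 = 3.5468.
Posterior odds = 0.32275 × 3.5468 = 1.1447, so P(H|E) = 1.1447/(1+1.1447) = 0.5337. Then P(¬H|E) = 1 − 0.5337 = 0.4663.

P(¬H | E) ≈ 0.4663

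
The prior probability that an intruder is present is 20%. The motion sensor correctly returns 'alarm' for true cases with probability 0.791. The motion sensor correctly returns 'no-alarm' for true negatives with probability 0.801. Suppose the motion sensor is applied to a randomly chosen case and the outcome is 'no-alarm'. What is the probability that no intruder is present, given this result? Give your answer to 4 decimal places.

Let H be the event that an intruder is present. P(H) = 0.2, so P(¬H) = 0.8. With E the 'no-alarm' result, P(E|H) = 0.209 and P(E|¬H) = 0.801.
P(E) = 0.209·0.2 + 0.801·0.8 = 0.041800 + 0.64080 = 0.68260.
By Bayes' theorem, P(H|E) = 0.041800 / 0.68260 = 0.0612. Hence P(¬H|E) = 1 − 0.0612 = 0.9388.

P(¬H | E) ≈ 0.9388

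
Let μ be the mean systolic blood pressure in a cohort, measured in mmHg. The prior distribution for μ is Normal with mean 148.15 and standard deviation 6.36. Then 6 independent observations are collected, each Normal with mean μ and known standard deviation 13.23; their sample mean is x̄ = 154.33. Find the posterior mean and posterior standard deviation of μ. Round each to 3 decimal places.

With known σ, the Normal prior is conjugate. Weight on the data is w = (n/σ²)/(n/σ² + 1/τ₀²) = 0.0342793/(0.0342793+0.0247221) = 0.58099.
Posterior mean = w·x̄ + (1−w)·μ₀ = 0.58099·154.33 + 0.41901·148.15 = 151.741. Posterior variance = 1/(0.0342793+0.0247221) = 16.9488, so SD = 4.117.

Posterior mean ≈ 151.741; posterior SD ≈ 4.117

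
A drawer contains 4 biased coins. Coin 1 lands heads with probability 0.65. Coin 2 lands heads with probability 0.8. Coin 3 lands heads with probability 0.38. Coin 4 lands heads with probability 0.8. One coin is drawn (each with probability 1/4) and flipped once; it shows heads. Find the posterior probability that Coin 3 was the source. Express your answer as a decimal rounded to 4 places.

P(heads|C1) = 0.65; P(heads|C2) = 0.8; P(heads|C3) = 0.38; P(heads|C4) = 0.8.
Prior × likelihood for each source: 0.25·0.65=0.1625, 0.25·0.8=0.2000, 0.25·0.38=0.09500, 0.25·0.8=0.2000. Summing gives P(heads) = 0.65750.
P(Coin 3 | heads) = 0.09500 / 0.65750 = 0.1445.

Posterior probability ≈ 0.1445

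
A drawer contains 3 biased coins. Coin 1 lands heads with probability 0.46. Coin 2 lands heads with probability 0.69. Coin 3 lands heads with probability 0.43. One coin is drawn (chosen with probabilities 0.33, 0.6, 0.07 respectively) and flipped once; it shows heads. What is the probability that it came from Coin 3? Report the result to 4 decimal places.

P(heads|C1) = 0.46; P(heads|C2) = 0.69; P(heads|C3) = 0.43.
Prior × likelihood for each source: 0.33·0.46=0.1518, 0.6·0.69=0.4140, 0.07·0.43=0.03010. Summing gives P(heads) = 0.59590.
P(Coin 3 | heads) = 0.03010 / 0.59590 = 0.0505.

Posterior probability ≈ 0.0505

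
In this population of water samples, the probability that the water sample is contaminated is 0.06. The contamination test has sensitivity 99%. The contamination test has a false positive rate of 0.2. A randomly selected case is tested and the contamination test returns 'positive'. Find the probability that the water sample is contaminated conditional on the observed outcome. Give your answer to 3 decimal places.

Let H be the event that the water sample is contaminated. P(H) = 0.06, so P(¬H) = 0.94. With E the 'positive' result, P(E|H) = 0.99 and P(E|¬H) = 0.2.
P(E) = 0.99·0.06 + 0.2·0.94 = 0.059400 + 0.18800 = 0.24740.
By Bayes' theorem, P(H|E) = 0.059400 / 0.24740 = 0.240.

P(H | E) ≈ 0.240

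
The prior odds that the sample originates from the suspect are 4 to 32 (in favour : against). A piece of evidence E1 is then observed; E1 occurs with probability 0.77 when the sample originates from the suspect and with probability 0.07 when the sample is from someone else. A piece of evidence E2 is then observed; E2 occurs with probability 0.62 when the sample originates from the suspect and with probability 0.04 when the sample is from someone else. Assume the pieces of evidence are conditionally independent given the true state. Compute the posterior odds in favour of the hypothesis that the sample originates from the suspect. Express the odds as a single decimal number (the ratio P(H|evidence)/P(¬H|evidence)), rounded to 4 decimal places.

Posterior odds ≈ 21.3125

Prior odds = 4/32 = 0.12500.
Likelihood ratio for E1 = 0.77/0.07 = 11.000.
Likelihood ratio for E2 = 0.62/0.04 = 15.500.
Posterior odds = prior odds × LR₁ × LR₂ = 21.312.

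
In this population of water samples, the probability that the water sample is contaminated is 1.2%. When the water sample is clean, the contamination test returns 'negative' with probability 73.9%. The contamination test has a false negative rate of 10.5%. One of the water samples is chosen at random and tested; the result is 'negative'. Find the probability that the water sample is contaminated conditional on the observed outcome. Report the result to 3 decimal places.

Let H be the event that the water sample is contaminated. P(H) = 0.012, so P(¬H) = 0.988. With E the 'negative' result, P(E|H) = 0.105 and P(E|¬H) = 0.739.
P(E) = 0.105·0.012 + 0.739·0.988 = 0.0012600 + 0.73013 = 0.73139.
By Bayes' theorem, P(H|E) = 0.0012600 / 0.73139 = 0.002.

P(H | E) ≈ 0.002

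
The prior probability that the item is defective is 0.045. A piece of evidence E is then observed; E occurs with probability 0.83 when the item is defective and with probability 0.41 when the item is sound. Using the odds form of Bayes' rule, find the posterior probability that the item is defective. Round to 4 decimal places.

Posterior probability ≈ 0.0871

Prior odds = 0.045/(1−0.045) = 0.047120.
Likelihood ratio for E = 0.83/0.41 = 2.0244.
Posterior odds = prior odds × LR = 0.095390.
Posterior probability = odds/(1+odds) = 0.095390/1.0954 = 0.0871.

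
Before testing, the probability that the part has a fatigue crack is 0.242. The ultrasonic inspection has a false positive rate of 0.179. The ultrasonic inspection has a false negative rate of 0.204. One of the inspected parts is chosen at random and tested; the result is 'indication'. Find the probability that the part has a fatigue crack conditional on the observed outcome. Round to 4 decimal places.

P(H | E) ≈ 0.5867

Write H for 'the part has a fatigue crack'. Prior odds H:¬H = 0.242/0.758 = 0.31926. For the 'indication' outcome, the likelihood ratio is 0.796/0.179 = 4.4469.
Posterior odds = 0.31926 × 4.4469 = 1.4197, so P(H|E) = 1.4197/(1+1.4197) = 0.5867.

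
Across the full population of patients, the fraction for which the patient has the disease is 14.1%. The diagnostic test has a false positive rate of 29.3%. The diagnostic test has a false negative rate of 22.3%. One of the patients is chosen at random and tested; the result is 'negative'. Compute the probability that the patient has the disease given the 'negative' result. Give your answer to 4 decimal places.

Let H be the event that the patient has the disease. P(H) = 0.141, so P(¬H) = 0.859. With E the 'negative' result, P(E|H) = 0.223 and P(E|¬H) = 0.707.
P(E) = 0.223·0.141 + 0.707·0.859 = 0.031443 + 0.60731 = 0.63876.
By Bayes' theorem, P(H|E) = 0.031443 / 0.63876 = 0.0492.

P(H | E) ≈ 0.0492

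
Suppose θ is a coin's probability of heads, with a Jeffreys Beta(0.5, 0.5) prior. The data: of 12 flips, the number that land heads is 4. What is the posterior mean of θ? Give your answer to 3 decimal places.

Observing 4 successes and 8 failures updates Beta(0.5, 0.5) by adding the success and failure counts to the two shape parameters: α = 0.5+4 = 4.5, β = 0.5+8 = 8.5.
E[θ | data] = 4.5/(4.5+8.5) = 0.346.

Posterior mean ≈ 0.346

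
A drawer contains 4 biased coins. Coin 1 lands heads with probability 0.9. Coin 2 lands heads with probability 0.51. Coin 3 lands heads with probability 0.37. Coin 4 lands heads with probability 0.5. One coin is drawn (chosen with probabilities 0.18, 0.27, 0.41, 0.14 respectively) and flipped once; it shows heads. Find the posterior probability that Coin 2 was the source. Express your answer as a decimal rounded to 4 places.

Posterior probability ≈ 0.2641

P(heads|C1) = 0.9; P(heads|C2) = 0.51; P(heads|C3) = 0.37; P(heads|C4) = 0.5.
Prior × likelihood for each source: 0.18·0.9=0.1620, 0.27·0.51=0.1377, 0.41·0.37=0.1517, 0.14·0.5=0.07000. Summing gives P(heads) = 0.52140.
P(Coin 2 | heads) = 0.1377 / 0.52140 = 0.2641.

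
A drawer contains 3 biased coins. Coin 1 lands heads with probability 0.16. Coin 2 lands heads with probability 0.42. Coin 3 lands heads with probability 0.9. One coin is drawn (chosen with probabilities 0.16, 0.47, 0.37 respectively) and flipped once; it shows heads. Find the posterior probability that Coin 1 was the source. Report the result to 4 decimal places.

Posterior probability ≈ 0.0460

P(heads|C1) = 0.16; P(heads|C2) = 0.42; P(heads|C3) = 0.9.
Prior × likelihood for each source: 0.16·0.16=0.02560, 0.47·0.42=0.1974, 0.37·0.9=0.3330. Summing gives P(heads) = 0.55600.
P(Coin 1 | heads) = 0.02560 / 0.55600 = 0.0460.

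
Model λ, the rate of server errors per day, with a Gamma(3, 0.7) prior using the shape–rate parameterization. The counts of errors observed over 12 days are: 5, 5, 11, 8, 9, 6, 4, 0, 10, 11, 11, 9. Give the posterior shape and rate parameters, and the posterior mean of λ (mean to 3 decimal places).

The Poisson likelihood adds the total count to the shape and the number of exposure periods to the rate. Here ∑xᵢ = 89 and n = 12, so shape 3→92 and rate 0.7→12.7.
E[λ | data] = 92/12.7 = 7.244.

Posterior: Gamma(shape=92, rate=12.7); mean ≈ 7.244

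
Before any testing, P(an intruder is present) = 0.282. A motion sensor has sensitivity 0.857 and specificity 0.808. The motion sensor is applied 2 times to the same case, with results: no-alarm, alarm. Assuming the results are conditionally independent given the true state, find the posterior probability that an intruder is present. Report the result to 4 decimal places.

Let H be the event that an intruder is present; start with P(H) = 0.282. P('alarm'|H) = 0.857, P('alarm'|¬H) = 0.192.
Update on result 1 ('no-alarm'): P(H) ← 0.143·0.2820 / (0.143·0.2820 + 0.808·0.7180) = 0.040326/0.62047 = 0.0650.
Update on result 2 ('alarm'): P(H) ← 0.857·0.0650 / (0.857·0.0650 + 0.192·0.9350) = 0.055699/0.23522 = 0.2368.

Posterior P(H) ≈ 0.2368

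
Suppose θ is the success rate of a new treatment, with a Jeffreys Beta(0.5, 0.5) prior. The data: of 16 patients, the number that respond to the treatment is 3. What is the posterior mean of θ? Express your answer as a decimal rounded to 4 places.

The binomial likelihood is conjugate to the Beta prior: with 3 successes and 13 failures, the posterior is Beta(0.5+3, 0.5+13) = Beta(3.5, 13.5).
E[θ | data] = 3.5/(3.5+13.5) = 0.2059.

Posterior mean ≈ 0.2059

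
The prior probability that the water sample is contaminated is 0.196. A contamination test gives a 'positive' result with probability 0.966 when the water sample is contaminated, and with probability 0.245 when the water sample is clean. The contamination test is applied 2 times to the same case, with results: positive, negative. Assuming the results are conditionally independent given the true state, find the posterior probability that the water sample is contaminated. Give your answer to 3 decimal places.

Let H be the event that the water sample is contaminated; start with P(H) = 0.196. P('positive'|H) = 0.966, P('positive'|¬H) = 0.245.
Update on result 1 ('positive'): P(H) ← 0.966·0.1960 / (0.966·0.1960 + 0.245·0.8040) = 0.18934/0.38632 = 0.4901.
Update on result 2 ('negative'): P(H) ← 0.034·0.4901 / (0.034·0.4901 + 0.755·0.5099) = 0.016664/0.40163 = 0.0415.

Posterior P(H) ≈ 0.041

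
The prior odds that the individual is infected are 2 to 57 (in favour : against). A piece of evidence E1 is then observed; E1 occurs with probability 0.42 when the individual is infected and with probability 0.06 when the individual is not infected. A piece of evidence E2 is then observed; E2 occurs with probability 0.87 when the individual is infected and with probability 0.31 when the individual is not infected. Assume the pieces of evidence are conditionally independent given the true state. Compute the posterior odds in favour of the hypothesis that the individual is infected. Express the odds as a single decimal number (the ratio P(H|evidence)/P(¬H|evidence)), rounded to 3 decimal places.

Posterior odds ≈ 0.689

Prior odds = 2/57 = 0.035088. In log-odds, ln(0.035088) = -3.3499.
Add log likelihood ratios: ln(7.0000) + ln(2.8065) = 2.9778.
Posterior log-odds = -0.37207, so posterior odds = exp(-0.37207) = 0.68930.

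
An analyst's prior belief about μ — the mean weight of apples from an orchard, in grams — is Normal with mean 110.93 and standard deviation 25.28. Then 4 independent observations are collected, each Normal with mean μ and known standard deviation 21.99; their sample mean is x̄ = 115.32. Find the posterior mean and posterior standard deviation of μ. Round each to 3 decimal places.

Posterior mean ≈ 114.622; posterior SD ≈ 10.083

With known σ, the Normal prior is conjugate. Weight on the data is w = (n/σ²)/(n/σ² + 1/τ₀²) = 0.00827198/(0.00827198+0.00156475) = 0.84093.
Posterior mean = w·x̄ + (1−w)·μ₀ = 0.84093·115.32 + 0.15907·110.93 = 114.622. Posterior variance = 1/(0.00827198+0.00156475) = 101.660, so SD = 10.083.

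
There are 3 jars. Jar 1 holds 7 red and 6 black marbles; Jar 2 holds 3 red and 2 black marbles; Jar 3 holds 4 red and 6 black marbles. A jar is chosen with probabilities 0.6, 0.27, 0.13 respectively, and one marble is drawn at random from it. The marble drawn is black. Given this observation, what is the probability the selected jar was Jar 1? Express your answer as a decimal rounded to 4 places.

P(black|Jar 1) = 0.4615; P(black|Jar 2) = 0.4; P(black|Jar 3) = 0.6.
Prior × likelihood for each source: 0.6·0.4615=0.2769, 0.27·0.4=0.1080, 0.13·0.6=0.07800. Summing gives P(black) = 0.46292.
P(Jar 1 | black) = 0.2769 / 0.46292 = 0.5982.

Posterior probability ≈ 0.5982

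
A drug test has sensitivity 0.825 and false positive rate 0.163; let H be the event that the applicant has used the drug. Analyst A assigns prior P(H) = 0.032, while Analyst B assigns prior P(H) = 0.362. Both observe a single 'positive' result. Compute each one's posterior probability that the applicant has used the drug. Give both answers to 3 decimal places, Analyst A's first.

P('+'|H) = 0.825, P('+'|¬H) = 0.163.
Analyst A: numerator 0.825·0.032 = 0.026400; evidence = 0.026400+0.163·0.968 = 0.18418; posterior = 0.143.
Analyst B: numerator 0.825·0.362 = 0.29865; evidence = 0.29865+0.163·0.638 = 0.40264; posterior = 0.742.

Analyst A: 0.143; Analyst B: 0.742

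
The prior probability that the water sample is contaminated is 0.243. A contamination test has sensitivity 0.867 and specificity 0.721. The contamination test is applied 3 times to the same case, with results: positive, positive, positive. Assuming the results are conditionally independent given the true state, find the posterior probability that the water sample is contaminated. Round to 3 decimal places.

With H the event that the water sample is contaminated, the joint likelihood of the observed sequence is P(data|H) = 0.867·0.867·0.867 = 0.65171 and P(data|¬H) = 0.279·0.279·0.279 = 0.021718.
Bayes: P(H|data) = 0.243·0.65171 / (0.243·0.65171 + 0.757·0.021718) = 0.15837/0.17481 = 0.9060.

Posterior P(H) ≈ 0.906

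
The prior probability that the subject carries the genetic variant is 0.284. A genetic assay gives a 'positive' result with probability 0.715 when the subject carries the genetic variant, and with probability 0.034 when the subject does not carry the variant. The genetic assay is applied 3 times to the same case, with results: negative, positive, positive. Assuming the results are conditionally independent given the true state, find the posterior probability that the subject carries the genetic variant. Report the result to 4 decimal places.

Posterior P(H) ≈ 0.9810

With H the event that the subject carries the genetic variant, the joint likelihood of the observed sequence is P(data|H) = 0.285·0.715·0.715 = 0.14570 and P(data|¬H) = 0.966·0.034·0.034 = 0.0011167.
Bayes: P(H|data) = 0.284·0.14570 / (0.284·0.14570 + 0.716·0.0011167) = 0.041379/0.042178 = 0.9810.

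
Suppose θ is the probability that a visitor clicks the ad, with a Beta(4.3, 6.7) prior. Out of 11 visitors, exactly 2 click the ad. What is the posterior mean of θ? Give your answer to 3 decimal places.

Posterior mean ≈ 0.286

Observing 2 successes and 9 failures updates Beta(4.3, 6.7) by adding the success and failure counts to the two shape parameters: α = 4.3+2 = 6.3, β = 6.7+9 = 15.7.
Posterior mean = α/(α+β) = 6.3/22 = 0.286.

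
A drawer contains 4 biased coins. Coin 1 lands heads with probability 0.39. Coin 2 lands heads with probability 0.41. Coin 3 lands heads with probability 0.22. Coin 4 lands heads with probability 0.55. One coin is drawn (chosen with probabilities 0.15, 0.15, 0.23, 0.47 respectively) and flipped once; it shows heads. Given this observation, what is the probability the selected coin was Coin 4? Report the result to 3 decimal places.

P(heads|C1) = 0.39; P(heads|C2) = 0.41; P(heads|C3) = 0.22; P(heads|C4) = 0.55.
Prior × likelihood for each source: 0.15·0.39=0.05850, 0.15·0.41=0.06150, 0.23·0.22=0.05060, 0.47·0.55=0.2585. Summing gives P(heads) = 0.42910.
P(Coin 4 | heads) = 0.2585 / 0.42910 = 0.602.

Posterior probability ≈ 0.602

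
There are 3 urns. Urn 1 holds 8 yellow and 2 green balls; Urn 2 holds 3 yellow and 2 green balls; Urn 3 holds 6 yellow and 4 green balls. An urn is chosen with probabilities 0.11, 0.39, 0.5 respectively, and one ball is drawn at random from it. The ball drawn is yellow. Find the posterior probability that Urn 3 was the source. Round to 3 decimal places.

Posterior probability ≈ 0.482

P(yellow|Urn 1) = 0.8; P(yellow|Urn 2) = 0.6; P(yellow|Urn 3) = 0.6.
Prior × likelihood for each source: 0.11·0.8=0.08800, 0.39·0.6=0.2340, 0.5·0.6=0.3000. Summing gives P(yellow) = 0.62200.
P(Urn 3 | yellow) = 0.3000 / 0.62200 = 0.482.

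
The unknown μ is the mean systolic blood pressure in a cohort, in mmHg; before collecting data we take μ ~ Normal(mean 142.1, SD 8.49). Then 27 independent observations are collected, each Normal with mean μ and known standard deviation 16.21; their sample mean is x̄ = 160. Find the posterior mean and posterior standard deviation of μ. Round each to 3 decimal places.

Posterior mean ≈ 157.871; posterior SD ≈ 2.928

With known σ, the Normal prior is conjugate. Weight on the data is w = (n/σ²)/(n/σ² + 1/τ₀²) = 0.102754/(0.102754+0.0138735) = 0.88104.
Posterior mean = w·x̄ + (1−w)·μ₀ = 0.88104·160 + 0.11896·142.1 = 157.871. Posterior variance = 1/(0.102754+0.0138735) = 8.57433, so SD = 2.928.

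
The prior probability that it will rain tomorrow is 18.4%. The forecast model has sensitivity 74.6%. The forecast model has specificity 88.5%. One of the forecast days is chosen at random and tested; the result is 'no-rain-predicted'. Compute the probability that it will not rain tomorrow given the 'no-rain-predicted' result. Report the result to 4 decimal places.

Write H for 'it will rain tomorrow'. Prior odds H:¬H = 0.184/0.816 = 0.22549. For the 'no-rain-predicted' outcome, the likelihood ratio is 0.254/0.885 = 0.28701.
Posterior odds = 0.22549 × 0.28701 = 0.064717, so P(H|E) = 0.064717/(1+0.064717) = 0.0608. Then P(¬H|E) = 1 − 0.0608 = 0.9392.

P(¬H | E) ≈ 0.9392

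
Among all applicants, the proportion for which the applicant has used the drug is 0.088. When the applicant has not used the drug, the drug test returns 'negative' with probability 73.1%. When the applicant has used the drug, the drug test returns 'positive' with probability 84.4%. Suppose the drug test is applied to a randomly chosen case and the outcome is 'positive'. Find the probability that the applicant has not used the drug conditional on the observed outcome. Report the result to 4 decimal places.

Write H for 'the applicant has used the drug'. Prior odds H:¬H = 0.088/0.912 = 0.096491. For the 'positive' outcome, the likelihood ratio is 0.844/0.269 = 3.1375.
Posterior odds = 0.096491 × 3.1375 = 0.30275, so P(H|E) = 0.30275/(1+0.30275) = 0.2324. Then P(¬H|E) = 1 − 0.2324 = 0.7676.

P(¬H | E) ≈ 0.7676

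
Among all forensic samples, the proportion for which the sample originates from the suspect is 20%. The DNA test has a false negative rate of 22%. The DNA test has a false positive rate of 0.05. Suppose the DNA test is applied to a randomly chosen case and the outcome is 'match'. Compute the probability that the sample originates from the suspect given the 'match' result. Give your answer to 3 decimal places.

Write H for 'the sample originates from the suspect'. Prior odds H:¬H = 0.2/0.8 = 0.25000. For the 'match' outcome, the likelihood ratio is 0.78/0.05 = 15.600.
Posterior odds = 0.25000 × 15.600 = 3.9000, so P(H|E) = 3.9000/(1+3.9000) = 0.796.

P(H | E) ≈ 0.796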